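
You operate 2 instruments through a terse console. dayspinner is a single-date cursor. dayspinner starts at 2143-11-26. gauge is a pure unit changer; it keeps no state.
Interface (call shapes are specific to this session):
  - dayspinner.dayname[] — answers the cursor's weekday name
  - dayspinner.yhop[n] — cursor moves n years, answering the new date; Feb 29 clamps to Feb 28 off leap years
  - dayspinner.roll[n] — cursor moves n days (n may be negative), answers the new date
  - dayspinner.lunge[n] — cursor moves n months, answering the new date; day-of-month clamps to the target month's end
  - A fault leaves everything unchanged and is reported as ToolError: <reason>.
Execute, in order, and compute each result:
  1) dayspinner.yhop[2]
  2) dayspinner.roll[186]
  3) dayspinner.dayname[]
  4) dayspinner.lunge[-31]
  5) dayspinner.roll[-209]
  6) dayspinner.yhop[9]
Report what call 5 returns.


Answer: 2143-04-05

Derivation:
==> dayspinner.yhop(n='2')
<== 2145-11-26
==> dayspinner.roll(n='186')
<== 2146-05-31
==> dayspinner.dayname()
<== Tuesday
==> dayspinner.lunge(n='-31')
<== 2143-10-31
==> dayspinner.roll(n='-209')
<== 2143-04-05
==> dayspinner.yhop(n='9')
<== 2152-04-05


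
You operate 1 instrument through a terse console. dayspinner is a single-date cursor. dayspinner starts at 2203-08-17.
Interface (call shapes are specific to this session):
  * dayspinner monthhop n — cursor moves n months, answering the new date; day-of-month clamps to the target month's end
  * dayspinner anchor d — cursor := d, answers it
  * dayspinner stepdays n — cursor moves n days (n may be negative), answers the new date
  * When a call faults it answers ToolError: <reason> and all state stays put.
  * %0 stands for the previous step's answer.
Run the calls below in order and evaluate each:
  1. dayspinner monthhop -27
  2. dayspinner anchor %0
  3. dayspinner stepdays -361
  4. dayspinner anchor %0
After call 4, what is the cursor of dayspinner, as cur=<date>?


Answer: cur=2200-05-21

Derivation:
Step: dayspinner monthhop[-27]
Result: 2201-05-17
Step: dayspinner anchor[%0]
Result: 2201-05-17
Step: dayspinner stepdays[-361]
Result: 2200-05-21
Step: dayspinner anchor[%0]
Result: 2200-05-21


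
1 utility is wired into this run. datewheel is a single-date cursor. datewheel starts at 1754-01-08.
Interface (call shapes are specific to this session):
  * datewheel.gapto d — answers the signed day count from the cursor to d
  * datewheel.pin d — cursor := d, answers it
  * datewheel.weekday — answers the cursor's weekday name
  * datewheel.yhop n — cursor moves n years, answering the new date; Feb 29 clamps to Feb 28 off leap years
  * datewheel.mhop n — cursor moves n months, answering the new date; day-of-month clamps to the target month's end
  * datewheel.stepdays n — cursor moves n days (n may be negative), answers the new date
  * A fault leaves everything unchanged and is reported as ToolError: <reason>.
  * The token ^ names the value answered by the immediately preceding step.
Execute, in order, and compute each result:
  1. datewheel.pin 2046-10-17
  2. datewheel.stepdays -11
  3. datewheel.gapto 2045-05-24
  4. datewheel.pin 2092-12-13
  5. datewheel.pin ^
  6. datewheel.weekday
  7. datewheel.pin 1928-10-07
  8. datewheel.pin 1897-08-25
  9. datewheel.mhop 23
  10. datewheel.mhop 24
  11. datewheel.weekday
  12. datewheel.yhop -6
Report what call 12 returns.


Answer: 1895-07-25

Derivation:
Calling pin using d='2046-10-17', → 2046-10-17.
I call stepdays using n='-11', and see 2046-10-06.
Then gapto using d='2045-05-24', giving -500.
Using pin using d='2092-12-13', and get 2092-12-13.
Calling pin using d='^', giving 2092-12-13.
I try weekday(), yielding Saturday.
Using pin using d='1928-10-07', → 1928-10-07.
I run pin using d='1897-08-25', and get 1897-08-25.
I run mhop using n='23', giving 1899-07-25.
I use mhop using n='24', which returns 1901-07-25.
I invoke weekday(): Thursday.
I call yhop using n='-6', giving 1895-07-25.


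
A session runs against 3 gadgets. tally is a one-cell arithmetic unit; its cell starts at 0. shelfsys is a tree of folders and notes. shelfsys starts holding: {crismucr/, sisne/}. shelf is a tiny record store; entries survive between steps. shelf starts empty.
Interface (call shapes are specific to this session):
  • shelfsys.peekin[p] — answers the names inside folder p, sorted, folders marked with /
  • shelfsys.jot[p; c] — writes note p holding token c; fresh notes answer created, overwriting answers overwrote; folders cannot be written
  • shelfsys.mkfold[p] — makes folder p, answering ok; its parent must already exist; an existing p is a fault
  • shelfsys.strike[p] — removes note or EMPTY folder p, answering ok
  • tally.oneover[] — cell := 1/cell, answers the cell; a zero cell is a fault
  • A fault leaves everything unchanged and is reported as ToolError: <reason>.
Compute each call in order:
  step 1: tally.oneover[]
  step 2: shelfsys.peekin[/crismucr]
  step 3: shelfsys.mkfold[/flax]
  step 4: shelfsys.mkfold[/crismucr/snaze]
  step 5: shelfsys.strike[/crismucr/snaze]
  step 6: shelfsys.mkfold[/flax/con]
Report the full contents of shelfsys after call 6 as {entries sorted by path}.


Answer: {crismucr/, flax/, flax/con/, sisne/}

Derivation:
# 1. oneover() : ToolError: reciprocal of zero
# 2. peekin(p='/crismucr') : []
# 3. mkfold(p='/flax') : ok
# 4. mkfold(p='/crismucr/snaze') : ok
# 5. strike(p='/crismucr/snaze') : ok
# 6. mkfold(p='/flax/con') : ok


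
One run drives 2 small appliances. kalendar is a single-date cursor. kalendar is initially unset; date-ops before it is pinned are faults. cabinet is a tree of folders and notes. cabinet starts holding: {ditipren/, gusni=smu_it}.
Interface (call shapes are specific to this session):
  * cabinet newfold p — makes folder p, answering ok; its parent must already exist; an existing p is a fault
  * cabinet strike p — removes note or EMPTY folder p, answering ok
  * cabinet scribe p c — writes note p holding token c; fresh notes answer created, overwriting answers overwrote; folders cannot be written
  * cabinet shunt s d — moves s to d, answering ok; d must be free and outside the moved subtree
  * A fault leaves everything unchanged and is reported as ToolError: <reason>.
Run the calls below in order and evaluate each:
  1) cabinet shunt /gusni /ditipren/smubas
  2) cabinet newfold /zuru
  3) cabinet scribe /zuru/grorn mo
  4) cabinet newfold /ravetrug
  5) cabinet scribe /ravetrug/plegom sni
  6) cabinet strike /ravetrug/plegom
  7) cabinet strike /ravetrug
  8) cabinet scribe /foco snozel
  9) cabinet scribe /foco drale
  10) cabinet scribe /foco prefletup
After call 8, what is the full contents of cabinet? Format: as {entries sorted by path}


-> cabinet shunt(/gusni, /ditipren/smubas)
<- ok
-> cabinet newfold(/zuru)
<- ok
-> cabinet scribe(/zuru/grorn, mo)
<- created
-> cabinet newfold(/ravetrug)
<- ok
-> cabinet scribe(/ravetrug/plegom, sni)
<- created
-> cabinet strike(/ravetrug/plegom)
<- ok
-> cabinet strike(/ravetrug)
<- ok
-> cabinet scribe(/foco, snozel)
<- created
-> cabinet scribe(/foco, drale)
<- overwrote
-> cabinet scribe(/foco, prefletup)
<- overwrote

Answer: {ditipren/, ditipren/smubas=smu_it, foco=snozel, zuru/, zuru/grorn=mo}


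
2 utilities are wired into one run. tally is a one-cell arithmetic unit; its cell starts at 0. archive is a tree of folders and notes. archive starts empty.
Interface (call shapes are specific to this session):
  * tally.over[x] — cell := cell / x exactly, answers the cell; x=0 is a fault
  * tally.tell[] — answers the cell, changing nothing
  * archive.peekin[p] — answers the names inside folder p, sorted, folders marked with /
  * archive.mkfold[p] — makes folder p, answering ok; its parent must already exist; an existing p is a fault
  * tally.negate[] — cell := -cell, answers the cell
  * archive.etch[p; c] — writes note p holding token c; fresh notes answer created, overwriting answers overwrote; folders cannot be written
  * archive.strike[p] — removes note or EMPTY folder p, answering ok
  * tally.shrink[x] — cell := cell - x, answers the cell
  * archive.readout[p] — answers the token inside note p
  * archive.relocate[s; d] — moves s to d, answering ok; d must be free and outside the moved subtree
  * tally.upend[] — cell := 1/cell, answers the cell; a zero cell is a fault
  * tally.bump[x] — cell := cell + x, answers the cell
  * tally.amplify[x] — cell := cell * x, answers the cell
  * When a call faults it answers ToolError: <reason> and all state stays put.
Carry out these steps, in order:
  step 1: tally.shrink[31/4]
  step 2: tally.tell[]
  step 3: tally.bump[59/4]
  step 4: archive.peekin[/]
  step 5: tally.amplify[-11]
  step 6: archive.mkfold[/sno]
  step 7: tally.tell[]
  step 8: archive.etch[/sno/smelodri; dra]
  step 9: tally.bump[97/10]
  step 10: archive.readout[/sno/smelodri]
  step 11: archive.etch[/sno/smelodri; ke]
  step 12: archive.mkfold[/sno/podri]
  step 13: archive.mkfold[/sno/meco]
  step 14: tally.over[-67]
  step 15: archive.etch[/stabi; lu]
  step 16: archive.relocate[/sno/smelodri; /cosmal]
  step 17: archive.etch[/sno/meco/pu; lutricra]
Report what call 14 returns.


Answer: 673/670

Derivation:
# shrink(x='31/4') ~> -31/4
# tell() ~> -31/4
# bump(x='59/4') ~> 7
# peekin(p='/') ~> []
# amplify(x='-11') ~> -77
# mkfold(p='/sno') ~> ok
# tell() ~> -77
# etch(p='/sno/smelodri', c='dra') ~> created
# bump(x='97/10') ~> -673/10
# readout(p='/sno/smelodri') ~> dra
# etch(p='/sno/smelodri', c='ke') ~> overwrote
# mkfold(p='/sno/podri') ~> ok
# mkfold(p='/sno/meco') ~> ok
# over(x='-67') ~> 673/670
# etch(p='/stabi', c='lu') ~> created
# relocate(s='/sno/smelodri', d='/cosmal') ~> ok
# etch(p='/sno/meco/pu', c='lutricra') ~> created


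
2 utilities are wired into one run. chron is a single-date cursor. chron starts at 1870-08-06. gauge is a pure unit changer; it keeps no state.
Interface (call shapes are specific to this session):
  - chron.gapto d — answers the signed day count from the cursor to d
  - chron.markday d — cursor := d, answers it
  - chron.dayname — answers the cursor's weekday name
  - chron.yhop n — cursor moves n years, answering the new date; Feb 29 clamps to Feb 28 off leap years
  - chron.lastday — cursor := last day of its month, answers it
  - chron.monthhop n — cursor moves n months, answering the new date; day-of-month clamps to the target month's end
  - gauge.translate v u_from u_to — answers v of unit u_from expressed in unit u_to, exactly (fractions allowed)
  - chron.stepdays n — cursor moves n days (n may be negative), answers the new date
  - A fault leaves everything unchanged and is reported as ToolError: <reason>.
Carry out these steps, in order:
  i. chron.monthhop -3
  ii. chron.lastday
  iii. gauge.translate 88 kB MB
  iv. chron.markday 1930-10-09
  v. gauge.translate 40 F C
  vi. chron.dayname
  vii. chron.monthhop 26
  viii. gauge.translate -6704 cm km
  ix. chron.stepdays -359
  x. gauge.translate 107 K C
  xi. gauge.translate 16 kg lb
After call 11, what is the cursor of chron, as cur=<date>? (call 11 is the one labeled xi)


I try chron.monthhop passing n→-3, yielding 1870-05-06.
I use chron.lastday(), — result: 1870-05-31.
Then gauge.translate passing v→88, u_from→kB, u_to→MB, which returns 11/125.
Invoking chron.markday passing d→1930-10-09, → 1930-10-09.
I call gauge.translate passing v→40, u_from→F, u_to→C, giving 40/9.
Calling chron.dayname, → Thursday.
Now I run chron.monthhop passing n→26, yielding 1932-12-09.
I call gauge.translate passing v→-6704, u_from→cm, u_to→km: -419/6250.
I run chron.stepdays passing n→-359, → 1931-12-16.
Now I run gauge.translate passing v→107, u_from→K, u_to→C, and get -3323/20.
Calling gauge.translate passing v→16, u_from→kg, u_to→lb, and see 1600000000/45359237.

Answer: cur=1931-12-16


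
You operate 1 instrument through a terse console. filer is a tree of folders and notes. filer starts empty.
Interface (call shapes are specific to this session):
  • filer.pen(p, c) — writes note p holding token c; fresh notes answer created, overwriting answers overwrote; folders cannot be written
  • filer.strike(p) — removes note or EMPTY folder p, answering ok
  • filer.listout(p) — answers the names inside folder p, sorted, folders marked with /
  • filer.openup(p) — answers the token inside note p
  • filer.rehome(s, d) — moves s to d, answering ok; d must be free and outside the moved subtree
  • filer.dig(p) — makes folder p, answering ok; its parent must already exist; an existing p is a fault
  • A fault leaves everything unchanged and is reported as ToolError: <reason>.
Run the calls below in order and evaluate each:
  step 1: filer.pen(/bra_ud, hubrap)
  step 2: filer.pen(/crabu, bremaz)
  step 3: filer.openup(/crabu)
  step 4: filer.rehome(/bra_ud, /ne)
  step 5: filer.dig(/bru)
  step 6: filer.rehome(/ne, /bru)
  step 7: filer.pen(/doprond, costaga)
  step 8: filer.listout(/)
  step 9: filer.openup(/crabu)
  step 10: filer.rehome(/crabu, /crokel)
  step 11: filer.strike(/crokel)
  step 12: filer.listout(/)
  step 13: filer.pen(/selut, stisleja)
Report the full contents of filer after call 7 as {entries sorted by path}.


Answer: {bru/, crabu=bremaz, doprond=costaga, ne=hubrap}

Derivation:
→ pen(p='/bra_ud', c='hubrap')
← created
→ pen(p='/crabu', c='bremaz')
← created
→ openup(p='/crabu')
← bremaz
→ rehome(s='/bra_ud', d='/ne')
← ok
→ dig(p='/bru')
← ok
→ rehome(s='/ne', d='/bru')
← ToolError: exists
→ pen(p='/doprond', c='costaga')
← created
→ listout(p='/')
← [bru/, crabu, doprond, ne]
→ openup(p='/crabu')
← bremaz
→ rehome(s='/crabu', d='/crokel')
← ok
→ strike(p='/crokel')
← ok
→ listout(p='/')
← [bru/, doprond, ne]
→ pen(p='/selut', c='stisleja')
← created


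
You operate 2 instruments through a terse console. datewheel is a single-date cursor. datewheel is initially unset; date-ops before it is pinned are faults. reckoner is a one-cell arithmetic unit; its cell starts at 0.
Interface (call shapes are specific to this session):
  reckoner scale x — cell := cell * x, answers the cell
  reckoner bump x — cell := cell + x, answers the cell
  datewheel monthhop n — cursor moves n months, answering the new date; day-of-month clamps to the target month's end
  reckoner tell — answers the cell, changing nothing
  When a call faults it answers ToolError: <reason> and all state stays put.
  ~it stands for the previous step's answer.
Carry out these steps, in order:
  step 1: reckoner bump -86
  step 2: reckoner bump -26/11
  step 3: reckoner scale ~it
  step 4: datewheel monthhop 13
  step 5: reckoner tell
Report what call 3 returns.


Now I run reckoner bump(x→-86), → -86.
I call reckoner bump(x→-26/11), — result: -972/11.
Using reckoner scale(x→~it), and see 944784/121.
I use datewheel monthhop(n→13), giving ToolError: no date set.
Next I call reckoner tell, which returns 944784/121.

Answer: 944784/121


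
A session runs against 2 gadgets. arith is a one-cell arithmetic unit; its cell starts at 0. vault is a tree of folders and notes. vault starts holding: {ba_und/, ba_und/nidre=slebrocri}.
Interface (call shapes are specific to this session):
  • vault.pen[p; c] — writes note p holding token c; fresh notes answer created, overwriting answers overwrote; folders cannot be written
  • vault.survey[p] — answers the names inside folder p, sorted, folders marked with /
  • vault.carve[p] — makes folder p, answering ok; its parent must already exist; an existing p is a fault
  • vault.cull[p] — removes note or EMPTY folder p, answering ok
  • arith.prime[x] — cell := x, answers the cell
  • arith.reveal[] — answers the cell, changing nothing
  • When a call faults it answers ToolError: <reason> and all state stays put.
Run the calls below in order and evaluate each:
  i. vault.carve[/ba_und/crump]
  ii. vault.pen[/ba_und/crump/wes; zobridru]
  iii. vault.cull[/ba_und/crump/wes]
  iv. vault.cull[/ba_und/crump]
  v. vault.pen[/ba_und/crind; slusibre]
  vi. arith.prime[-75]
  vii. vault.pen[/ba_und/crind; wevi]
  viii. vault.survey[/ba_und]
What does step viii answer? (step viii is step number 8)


-> carve(p=/ba_und/crump)
<- ok
-> pen(p=/ba_und/crump/wes, c=zobridru)
<- created
-> cull(p=/ba_und/crump/wes)
<- ok
-> cull(p=/ba_und/crump)
<- ok
-> pen(p=/ba_und/crind, c=slusibre)
<- created
-> prime(x=-75)
<- -75
-> pen(p=/ba_und/crind, c=wevi)
<- overwrote
-> survey(p=/ba_und)
<- [crind, nidre]

Answer: [crind, nidre]


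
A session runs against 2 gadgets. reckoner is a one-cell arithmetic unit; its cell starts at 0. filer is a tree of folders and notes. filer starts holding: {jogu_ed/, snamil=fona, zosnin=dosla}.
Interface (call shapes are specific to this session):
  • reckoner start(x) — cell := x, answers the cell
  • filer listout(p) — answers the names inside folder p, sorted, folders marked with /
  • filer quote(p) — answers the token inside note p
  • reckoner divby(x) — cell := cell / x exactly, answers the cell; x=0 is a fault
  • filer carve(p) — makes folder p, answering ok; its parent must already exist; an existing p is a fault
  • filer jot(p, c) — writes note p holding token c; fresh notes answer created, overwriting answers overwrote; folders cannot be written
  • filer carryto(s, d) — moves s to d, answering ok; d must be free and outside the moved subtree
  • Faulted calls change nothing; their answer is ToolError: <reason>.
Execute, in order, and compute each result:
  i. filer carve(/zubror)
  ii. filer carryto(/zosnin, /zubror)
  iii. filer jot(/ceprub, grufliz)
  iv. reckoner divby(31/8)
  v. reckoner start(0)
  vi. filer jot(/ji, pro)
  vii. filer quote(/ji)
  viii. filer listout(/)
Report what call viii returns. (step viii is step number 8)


$ filer carve p=/zubror
= ok
$ filer carryto s=/zosnin d=/zubror
= ToolError: exists
$ filer jot p=/ceprub c=grufliz
= created
$ reckoner divby x=31/8
= 0
$ reckoner start x=0
= 0
$ filer jot p=/ji c=pro
= created
$ filer quote p=/ji
= pro
$ filer listout p=/
= [ceprub, ji, jogu_ed/, snamil, zosnin, zubror/]

Answer: [ceprub, ji, jogu_ed/, snamil, zosnin, zubror/]


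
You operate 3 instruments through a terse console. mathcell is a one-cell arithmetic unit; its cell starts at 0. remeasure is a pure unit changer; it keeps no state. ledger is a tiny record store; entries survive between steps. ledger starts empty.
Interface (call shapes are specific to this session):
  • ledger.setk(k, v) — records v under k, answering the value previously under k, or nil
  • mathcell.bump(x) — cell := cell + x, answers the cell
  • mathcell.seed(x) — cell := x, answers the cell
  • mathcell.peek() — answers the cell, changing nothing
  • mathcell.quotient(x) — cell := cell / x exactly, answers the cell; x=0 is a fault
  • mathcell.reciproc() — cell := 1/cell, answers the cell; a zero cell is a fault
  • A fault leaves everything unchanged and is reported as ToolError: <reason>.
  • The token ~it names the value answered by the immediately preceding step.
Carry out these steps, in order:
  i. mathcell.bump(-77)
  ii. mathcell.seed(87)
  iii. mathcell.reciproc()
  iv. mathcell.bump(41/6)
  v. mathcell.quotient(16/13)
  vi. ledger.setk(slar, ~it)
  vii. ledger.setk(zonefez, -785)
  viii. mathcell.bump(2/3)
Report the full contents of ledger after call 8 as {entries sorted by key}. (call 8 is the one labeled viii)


Answer: {slar=5161/928, zonefez=-785}

Derivation:
Act: mathcell.bump[x→-77]
Obs: -77
Act: mathcell.seed[x→87]
Obs: 87
Act: mathcell.reciproc[]
Obs: 1/87
Act: mathcell.bump[x→41/6]
Obs: 397/58
Act: mathcell.quotient[x→16/13]
Obs: 5161/928
Act: ledger.setk[k→slar; v→~it]
Obs: nil
Act: ledger.setk[k→zonefez; v→-785]
Obs: nil
Act: mathcell.bump[x→2/3]
Obs: 17339/2784


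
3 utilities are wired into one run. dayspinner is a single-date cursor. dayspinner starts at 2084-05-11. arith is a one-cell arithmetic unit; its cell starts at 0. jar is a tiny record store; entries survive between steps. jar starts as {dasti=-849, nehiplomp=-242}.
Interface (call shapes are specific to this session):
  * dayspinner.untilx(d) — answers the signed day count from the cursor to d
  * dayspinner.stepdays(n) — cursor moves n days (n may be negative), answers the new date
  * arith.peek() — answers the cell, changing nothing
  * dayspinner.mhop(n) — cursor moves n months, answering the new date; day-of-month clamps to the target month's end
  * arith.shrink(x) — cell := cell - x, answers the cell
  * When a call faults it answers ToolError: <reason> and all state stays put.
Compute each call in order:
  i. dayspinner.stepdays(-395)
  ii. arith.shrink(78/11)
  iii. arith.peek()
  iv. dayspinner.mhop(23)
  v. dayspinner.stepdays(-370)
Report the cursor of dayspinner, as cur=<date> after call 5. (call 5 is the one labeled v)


Answer: cur=2084-03-07

Derivation:
# dayspinner.stepdays(n='-395') == 2083-04-12
# arith.shrink(x='78/11') == -78/11
# arith.peek() == -78/11
# dayspinner.mhop(n='23') == 2085-03-12
# dayspinner.stepdays(n='-370') == 2084-03-07


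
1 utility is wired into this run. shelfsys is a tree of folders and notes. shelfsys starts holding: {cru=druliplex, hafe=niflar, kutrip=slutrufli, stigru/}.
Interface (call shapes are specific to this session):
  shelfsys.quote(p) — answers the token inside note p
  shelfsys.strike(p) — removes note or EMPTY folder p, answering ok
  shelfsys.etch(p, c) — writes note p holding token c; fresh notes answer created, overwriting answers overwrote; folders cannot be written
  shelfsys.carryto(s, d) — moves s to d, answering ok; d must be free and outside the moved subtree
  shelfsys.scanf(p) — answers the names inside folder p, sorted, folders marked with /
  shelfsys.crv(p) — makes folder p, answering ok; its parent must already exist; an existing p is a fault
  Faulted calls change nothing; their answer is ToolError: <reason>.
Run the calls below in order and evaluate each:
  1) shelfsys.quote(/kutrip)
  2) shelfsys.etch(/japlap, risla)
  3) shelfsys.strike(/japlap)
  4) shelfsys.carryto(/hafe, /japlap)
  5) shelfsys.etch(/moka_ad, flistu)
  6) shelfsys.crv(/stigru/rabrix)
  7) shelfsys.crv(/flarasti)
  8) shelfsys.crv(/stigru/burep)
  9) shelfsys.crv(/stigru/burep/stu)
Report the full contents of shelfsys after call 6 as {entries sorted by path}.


Answer: {cru=druliplex, japlap=niflar, kutrip=slutrufli, moka_ad=flistu, stigru/, stigru/rabrix/}

Derivation:
Now I run quote using p→/kutrip, and see slutrufli.
Invoking etch using p→/japlap, c→risla, — result: created.
Then strike using p→/japlap, and see ok.
I invoke carryto using s→/hafe, d→/japlap, — result: ok.
I run etch using p→/moka_ad, c→flistu: created.
I invoke crv using p→/stigru/rabrix, which returns ok.
I invoke crv using p→/flarasti, and get ok.
I use crv using p→/stigru/burep, and see ok.
I call crv using p→/stigru/burep/stu, yielding ok.


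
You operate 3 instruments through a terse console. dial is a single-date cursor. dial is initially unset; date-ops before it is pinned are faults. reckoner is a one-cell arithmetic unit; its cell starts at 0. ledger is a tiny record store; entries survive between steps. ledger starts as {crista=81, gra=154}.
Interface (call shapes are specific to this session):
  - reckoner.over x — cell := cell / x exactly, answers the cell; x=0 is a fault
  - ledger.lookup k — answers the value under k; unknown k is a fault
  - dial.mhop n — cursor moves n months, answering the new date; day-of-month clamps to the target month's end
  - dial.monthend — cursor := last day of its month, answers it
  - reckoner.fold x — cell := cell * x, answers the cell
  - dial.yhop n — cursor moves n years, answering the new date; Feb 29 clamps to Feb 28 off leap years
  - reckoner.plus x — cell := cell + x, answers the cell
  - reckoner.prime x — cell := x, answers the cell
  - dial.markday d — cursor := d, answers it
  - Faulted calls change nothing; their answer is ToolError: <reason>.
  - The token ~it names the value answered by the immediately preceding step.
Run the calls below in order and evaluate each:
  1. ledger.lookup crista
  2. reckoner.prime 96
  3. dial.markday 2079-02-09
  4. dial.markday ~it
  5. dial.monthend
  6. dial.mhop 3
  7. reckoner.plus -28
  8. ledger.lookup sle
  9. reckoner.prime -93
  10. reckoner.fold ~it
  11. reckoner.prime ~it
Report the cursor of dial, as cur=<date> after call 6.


Calling ledger.lookup on k: crista, which returns 81.
I run reckoner.prime on x: 96, yielding 96.
Using dial.markday on d: 2079-02-09, → 2079-02-09.
Invoking dial.markday on d: ~it, — result: 2079-02-09.
I call dial.monthend, — result: 2079-02-28.
Now I run dial.mhop on n: 3, giving 2079-05-28.
I run reckoner.plus on x: -28, giving 68.
I run ledger.lookup on k: sle, yielding ToolError: no such key sle.
I call reckoner.prime on x: -93, and observe -93.
Next I call reckoner.fold on x: ~it, giving 8649.
Then reckoner.prime on x: ~it, yielding 8649.

Answer: cur=2079-05-28


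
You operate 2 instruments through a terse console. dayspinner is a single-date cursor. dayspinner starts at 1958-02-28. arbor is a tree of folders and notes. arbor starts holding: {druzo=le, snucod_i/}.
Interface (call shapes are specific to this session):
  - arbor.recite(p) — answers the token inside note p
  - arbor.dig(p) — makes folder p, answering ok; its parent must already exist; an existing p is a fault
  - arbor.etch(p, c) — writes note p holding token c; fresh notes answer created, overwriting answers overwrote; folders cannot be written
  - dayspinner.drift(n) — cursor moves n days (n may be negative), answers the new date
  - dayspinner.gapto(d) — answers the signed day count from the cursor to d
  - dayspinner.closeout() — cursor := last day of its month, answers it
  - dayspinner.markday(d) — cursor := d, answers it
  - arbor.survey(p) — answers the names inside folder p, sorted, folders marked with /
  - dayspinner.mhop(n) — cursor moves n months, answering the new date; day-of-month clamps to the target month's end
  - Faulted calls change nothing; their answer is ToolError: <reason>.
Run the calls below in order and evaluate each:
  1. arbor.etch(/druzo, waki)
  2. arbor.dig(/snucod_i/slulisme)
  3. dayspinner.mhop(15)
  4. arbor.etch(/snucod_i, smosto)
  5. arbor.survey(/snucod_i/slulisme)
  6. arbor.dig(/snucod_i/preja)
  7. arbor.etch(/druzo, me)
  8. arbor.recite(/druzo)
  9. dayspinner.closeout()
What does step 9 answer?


Answer: 1959-05-31

Derivation:
-> arbor.etch(p: /druzo, c: waki)
<- overwrote
-> arbor.dig(p: /snucod_i/slulisme)
<- ok
-> dayspinner.mhop(n: 15)
<- 1959-05-28
-> arbor.etch(p: /snucod_i, c: smosto)
<- ToolError: is a directory
-> arbor.survey(p: /snucod_i/slulisme)
<- []
-> arbor.dig(p: /snucod_i/preja)
<- ok
-> arbor.etch(p: /druzo, c: me)
<- overwrote
-> arbor.recite(p: /druzo)
<- me
-> dayspinner.closeout()
<- 1959-05-31


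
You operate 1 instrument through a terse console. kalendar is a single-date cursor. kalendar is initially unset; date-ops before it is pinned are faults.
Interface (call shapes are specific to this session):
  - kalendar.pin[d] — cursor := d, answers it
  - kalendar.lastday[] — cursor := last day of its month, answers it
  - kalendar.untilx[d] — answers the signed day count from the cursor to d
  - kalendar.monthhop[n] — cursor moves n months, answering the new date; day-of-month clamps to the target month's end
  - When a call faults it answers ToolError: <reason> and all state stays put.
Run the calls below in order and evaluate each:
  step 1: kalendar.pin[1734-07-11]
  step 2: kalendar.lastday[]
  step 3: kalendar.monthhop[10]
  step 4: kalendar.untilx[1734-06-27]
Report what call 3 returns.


Answer: 1735-05-31

Derivation:
I invoke pin using d=1734-07-11, giving 1734-07-11.
Then lastday, → 1734-07-31.
Then monthhop using n=10, — result: 1735-05-31.
Using untilx using d=1734-06-27, → -338.


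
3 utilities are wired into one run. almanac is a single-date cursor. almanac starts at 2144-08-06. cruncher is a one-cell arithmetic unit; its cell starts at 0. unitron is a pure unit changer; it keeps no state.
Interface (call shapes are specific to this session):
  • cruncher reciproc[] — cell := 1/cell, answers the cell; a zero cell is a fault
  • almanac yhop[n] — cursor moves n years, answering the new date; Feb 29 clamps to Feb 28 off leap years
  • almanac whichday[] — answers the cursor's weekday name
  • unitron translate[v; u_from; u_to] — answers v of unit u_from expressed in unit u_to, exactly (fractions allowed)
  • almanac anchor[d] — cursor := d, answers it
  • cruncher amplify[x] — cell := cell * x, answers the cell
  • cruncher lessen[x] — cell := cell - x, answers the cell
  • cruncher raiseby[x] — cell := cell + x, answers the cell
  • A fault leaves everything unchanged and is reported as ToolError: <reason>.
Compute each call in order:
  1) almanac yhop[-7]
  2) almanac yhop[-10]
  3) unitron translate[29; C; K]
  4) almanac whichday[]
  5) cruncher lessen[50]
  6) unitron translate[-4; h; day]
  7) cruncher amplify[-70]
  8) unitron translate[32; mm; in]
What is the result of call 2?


Answer: 2127-08-06

Derivation:
Now I run almanac yhop on n=-7, — result: 2137-08-06.
I call almanac yhop on n=-10, and see 2127-08-06.
I try unitron translate on v=29, u_from=C, u_to=K: 6043/20.
Using almanac whichday, → Wednesday.
Next I call cruncher lessen on x=50, and observe -50.
I use unitron translate on v=-4, u_from=h, u_to=day: -1/6.
I invoke cruncher amplify on x=-70, → 3500.
I run unitron translate on v=32, u_from=mm, u_to=in, yielding 160/127.


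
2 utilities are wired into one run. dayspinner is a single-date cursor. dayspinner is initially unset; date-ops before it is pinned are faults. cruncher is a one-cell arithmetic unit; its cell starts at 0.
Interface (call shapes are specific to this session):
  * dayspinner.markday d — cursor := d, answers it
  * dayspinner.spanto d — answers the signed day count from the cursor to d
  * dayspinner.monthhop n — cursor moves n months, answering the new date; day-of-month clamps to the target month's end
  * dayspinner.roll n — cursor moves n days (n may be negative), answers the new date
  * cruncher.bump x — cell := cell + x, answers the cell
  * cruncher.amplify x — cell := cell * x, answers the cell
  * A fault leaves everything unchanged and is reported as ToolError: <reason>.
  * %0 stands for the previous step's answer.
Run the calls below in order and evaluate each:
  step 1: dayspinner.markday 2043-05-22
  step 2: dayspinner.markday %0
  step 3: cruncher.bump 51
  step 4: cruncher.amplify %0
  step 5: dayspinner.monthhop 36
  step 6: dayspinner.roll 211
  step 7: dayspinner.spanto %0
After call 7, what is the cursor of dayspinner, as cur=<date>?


;; 1. markday(2043-05-22) => 2043-05-22
;; 2. markday(%0) => 2043-05-22
;; 3. bump(51) => 51
;; 4. amplify(%0) => 2601
;; 5. monthhop(36) => 2046-05-22
;; 6. roll(211) => 2046-12-19
;; 7. spanto(%0) => 0

Answer: cur=2046-12-19


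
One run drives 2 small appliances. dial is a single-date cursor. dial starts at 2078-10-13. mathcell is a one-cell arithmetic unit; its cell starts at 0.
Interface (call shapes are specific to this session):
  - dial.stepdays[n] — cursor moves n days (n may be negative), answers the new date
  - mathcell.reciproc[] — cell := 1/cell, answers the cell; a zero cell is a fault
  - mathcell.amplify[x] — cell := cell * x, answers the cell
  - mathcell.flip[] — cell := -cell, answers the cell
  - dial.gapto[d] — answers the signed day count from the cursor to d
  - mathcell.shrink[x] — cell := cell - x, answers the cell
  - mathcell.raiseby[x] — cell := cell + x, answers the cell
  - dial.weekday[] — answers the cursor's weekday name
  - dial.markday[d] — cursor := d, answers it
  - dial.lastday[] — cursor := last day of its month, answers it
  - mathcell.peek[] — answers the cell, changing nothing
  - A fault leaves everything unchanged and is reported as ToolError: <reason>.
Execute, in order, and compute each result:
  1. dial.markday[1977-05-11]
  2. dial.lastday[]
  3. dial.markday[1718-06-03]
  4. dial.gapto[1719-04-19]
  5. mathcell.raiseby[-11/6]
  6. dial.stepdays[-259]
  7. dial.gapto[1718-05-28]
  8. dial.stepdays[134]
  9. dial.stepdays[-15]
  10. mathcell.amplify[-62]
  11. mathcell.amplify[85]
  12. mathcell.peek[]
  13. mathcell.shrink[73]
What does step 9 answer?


Answer: 1718-01-14

Derivation:
Now I run dial.markday with d→1977-05-11, yielding 1977-05-11.
Next I call dial.lastday(): 1977-05-31.
I invoke dial.markday with d→1718-06-03, and get 1718-06-03.
Next I call dial.gapto with d→1719-04-19, and see 320.
Invoking mathcell.raiseby with x→-11/6, which returns -11/6.
I try dial.stepdays with n→-259, which returns 1717-09-17.
Invoking dial.gapto with d→1718-05-28, and observe 253.
I use dial.stepdays with n→134, → 1718-01-29.
I run dial.stepdays with n→-15, yielding 1718-01-14.
Using mathcell.amplify with x→-62: 341/3.
Using mathcell.amplify with x→85, — result: 28985/3.
Using mathcell.peek, yielding 28985/3.
I invoke mathcell.shrink with x→73, and get 28766/3.


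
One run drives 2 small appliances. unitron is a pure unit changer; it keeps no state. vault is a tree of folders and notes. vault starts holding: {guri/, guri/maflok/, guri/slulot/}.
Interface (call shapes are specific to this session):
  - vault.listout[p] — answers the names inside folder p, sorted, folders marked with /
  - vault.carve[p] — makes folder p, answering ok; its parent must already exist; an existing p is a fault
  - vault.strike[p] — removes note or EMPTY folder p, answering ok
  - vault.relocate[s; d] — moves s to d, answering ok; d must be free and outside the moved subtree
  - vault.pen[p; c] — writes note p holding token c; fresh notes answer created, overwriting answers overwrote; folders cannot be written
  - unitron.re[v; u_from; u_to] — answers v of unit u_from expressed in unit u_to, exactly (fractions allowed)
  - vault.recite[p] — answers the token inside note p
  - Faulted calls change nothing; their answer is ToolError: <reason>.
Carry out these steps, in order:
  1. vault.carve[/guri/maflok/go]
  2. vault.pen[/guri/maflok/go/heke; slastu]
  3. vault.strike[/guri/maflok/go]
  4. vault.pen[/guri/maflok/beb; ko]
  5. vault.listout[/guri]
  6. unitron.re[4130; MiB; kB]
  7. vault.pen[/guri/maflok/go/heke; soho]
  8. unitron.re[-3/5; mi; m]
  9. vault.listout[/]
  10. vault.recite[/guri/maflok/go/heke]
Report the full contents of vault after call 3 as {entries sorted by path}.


// 1. vault.carve(p: /guri/maflok/go) == ok
// 2. vault.pen(p: /guri/maflok/go/heke, c: slastu) == created
// 3. vault.strike(p: /guri/maflok/go) == ToolError: not empty
// 4. vault.pen(p: /guri/maflok/beb, c: ko) == created
// 5. vault.listout(p: /guri) == [maflok/, slulot/]
// 6. unitron.re(v: 4130, u_from: MiB, u_to: kB) == 108265472/25
// 7. vault.pen(p: /guri/maflok/go/heke, c: soho) == overwrote
// 8. unitron.re(v: -3/5, u_from: mi, u_to: m) == -603504/625
// 9. vault.listout(p: /) == [guri/]
// 10. vault.recite(p: /guri/maflok/go/heke) == soho

Answer: {guri/, guri/maflok/, guri/maflok/go/, guri/maflok/go/heke=slastu, guri/slulot/}


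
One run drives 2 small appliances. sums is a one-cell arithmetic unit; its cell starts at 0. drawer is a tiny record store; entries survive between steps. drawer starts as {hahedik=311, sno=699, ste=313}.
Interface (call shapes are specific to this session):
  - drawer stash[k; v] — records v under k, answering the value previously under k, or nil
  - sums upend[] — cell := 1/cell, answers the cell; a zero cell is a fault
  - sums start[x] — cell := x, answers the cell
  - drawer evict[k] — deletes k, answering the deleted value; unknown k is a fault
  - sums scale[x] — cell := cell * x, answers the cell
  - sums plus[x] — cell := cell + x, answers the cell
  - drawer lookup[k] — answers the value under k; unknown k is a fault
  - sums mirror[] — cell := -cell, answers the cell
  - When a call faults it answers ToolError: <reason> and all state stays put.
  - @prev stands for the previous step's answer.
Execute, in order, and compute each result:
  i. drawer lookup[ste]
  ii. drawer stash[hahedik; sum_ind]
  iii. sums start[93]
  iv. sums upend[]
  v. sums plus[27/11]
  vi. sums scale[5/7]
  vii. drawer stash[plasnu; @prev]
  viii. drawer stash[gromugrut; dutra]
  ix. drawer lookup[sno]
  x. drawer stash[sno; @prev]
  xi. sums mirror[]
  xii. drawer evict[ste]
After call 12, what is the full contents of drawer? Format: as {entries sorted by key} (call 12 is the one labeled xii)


Answer: {gromugrut=dutra, hahedik=sum_ind, plasnu=12610/7161, sno=699}

Derivation:
CALL drawer lookup[k→ste]
RET  313
CALL drawer stash[k→hahedik; v→sum_ind]
RET  311
CALL sums start[x→93]
RET  93
CALL sums upend[]
RET  1/93
CALL sums plus[x→27/11]
RET  2522/1023
CALL sums scale[x→5/7]
RET  12610/7161
CALL drawer stash[k→plasnu; v→@prev]
RET  nil
CALL drawer stash[k→gromugrut; v→dutra]
RET  nil
CALL drawer lookup[k→sno]
RET  699
CALL drawer stash[k→sno; v→@prev]
RET  699
CALL sums mirror[]
RET  -12610/7161
CALL drawer evict[k→ste]
RET  313


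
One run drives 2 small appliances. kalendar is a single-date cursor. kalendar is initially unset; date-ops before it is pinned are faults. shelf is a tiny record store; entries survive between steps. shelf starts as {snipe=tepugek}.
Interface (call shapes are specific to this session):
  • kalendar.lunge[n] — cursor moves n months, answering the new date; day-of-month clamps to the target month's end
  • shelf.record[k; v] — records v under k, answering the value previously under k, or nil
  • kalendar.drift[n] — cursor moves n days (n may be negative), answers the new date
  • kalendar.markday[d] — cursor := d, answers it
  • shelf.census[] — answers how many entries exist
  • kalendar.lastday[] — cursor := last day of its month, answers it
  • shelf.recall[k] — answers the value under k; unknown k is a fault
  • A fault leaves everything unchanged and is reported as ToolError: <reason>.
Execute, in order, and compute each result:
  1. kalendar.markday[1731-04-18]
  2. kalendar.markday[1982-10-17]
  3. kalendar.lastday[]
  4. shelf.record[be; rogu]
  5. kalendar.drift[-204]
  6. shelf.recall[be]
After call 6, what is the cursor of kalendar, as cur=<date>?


Answer: cur=1982-04-10

Derivation:
>> markday(d=1731-04-18)
<< 1731-04-18
>> markday(d=1982-10-17)
<< 1982-10-17
>> lastday()
<< 1982-10-31
>> record(k=be, v=rogu)
<< nil
>> drift(n=-204)
<< 1982-04-10
>> recall(k=be)
<< rogu


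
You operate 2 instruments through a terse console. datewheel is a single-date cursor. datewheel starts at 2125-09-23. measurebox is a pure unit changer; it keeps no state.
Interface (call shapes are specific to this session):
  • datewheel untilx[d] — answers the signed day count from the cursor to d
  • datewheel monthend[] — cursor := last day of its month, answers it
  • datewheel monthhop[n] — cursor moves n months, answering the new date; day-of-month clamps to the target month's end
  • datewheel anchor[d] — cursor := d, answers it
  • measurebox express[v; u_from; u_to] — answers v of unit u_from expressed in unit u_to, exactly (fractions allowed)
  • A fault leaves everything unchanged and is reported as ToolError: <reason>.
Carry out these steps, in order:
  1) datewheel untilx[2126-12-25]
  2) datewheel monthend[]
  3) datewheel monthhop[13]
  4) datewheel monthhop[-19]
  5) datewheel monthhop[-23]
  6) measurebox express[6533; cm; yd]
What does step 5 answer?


% datewheel untilx(2126-12-25) -> 458
% datewheel monthend() -> 2125-09-30
% datewheel monthhop(13) -> 2126-10-30
% datewheel monthhop(-19) -> 2125-03-30
% datewheel monthhop(-23) -> 2123-04-30
% measurebox express(6533, cm, yd) -> 163325/2286

Answer: 2123-04-30


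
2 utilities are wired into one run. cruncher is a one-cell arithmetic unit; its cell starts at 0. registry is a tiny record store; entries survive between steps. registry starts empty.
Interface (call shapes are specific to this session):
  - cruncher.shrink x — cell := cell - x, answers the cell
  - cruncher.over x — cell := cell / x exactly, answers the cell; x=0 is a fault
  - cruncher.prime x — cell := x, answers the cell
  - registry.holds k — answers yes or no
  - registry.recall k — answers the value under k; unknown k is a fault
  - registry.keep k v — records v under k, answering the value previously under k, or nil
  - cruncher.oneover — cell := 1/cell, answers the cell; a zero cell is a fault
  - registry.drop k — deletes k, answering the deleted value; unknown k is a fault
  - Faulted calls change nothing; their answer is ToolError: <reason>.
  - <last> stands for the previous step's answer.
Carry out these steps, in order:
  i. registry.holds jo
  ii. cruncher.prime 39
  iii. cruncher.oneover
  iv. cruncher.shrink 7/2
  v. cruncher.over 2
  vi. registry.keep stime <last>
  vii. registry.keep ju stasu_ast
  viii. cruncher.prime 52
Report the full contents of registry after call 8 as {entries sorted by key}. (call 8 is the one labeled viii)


% registry.holds k=jo
:: no
% cruncher.prime x=39
:: 39
% cruncher.oneover
:: 1/39
% cruncher.shrink x=7/2
:: -271/78
% cruncher.over x=2
:: -271/156
% registry.keep k=stime v=<last>
:: nil
% registry.keep k=ju v=stasu_ast
:: nil
% cruncher.prime x=52
:: 52

Answer: {ju=stasu_ast, stime=-271/156}
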